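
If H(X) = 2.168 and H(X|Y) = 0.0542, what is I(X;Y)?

I(X;Y) = H(X) - H(X|Y)
I(X;Y) = 2.168 - 0.0542 = 2.1138 bits


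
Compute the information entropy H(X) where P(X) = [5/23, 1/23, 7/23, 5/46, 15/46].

H(X) = -Σ p(x) log₂ p(x)
  -5/23 × log₂(5/23) = 0.4786
  -1/23 × log₂(1/23) = 0.1967
  -7/23 × log₂(7/23) = 0.5223
  -5/46 × log₂(5/46) = 0.3480
  -15/46 × log₂(15/46) = 0.5272
H(X) = 2.0728 bits


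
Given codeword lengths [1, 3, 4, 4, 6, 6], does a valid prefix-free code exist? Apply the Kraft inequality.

Kraft inequality: Σ 2^(-l_i) ≤ 1 for prefix-free code
Calculating: 2^(-1) + 2^(-3) + 2^(-4) + 2^(-4) + 2^(-6) + 2^(-6)
= 0.5 + 0.125 + 0.0625 + 0.0625 + 0.015625 + 0.015625
= 0.7812
Since 0.7812 ≤ 1, prefix-free code exists


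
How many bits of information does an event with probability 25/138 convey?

Information content I(x) = -log₂(p(x))
I = -log₂(25/138) = -log₂(0.1812)
I = 2.4647 bits


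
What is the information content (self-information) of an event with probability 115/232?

Information content I(x) = -log₂(p(x))
I = -log₂(115/232) = -log₂(0.4957)
I = 1.0125 bits


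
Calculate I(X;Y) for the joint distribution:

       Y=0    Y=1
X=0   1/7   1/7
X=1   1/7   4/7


H(X) = 0.8631, H(Y) = 0.8631, H(X,Y) = 1.6645
I(X;Y) = H(X) + H(Y) - H(X,Y) = 0.0617 bits


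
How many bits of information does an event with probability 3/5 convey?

Information content I(x) = -log₂(p(x))
I = -log₂(3/5) = -log₂(0.6000)
I = 0.7370 bits


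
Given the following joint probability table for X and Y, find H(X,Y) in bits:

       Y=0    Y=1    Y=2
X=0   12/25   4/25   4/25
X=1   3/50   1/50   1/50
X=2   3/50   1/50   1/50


H(X,Y) = -Σ p(x,y) log₂ p(x,y)
  p(0,0)=12/25: -0.4800 × log₂(0.4800) = 0.5083
  p(0,1)=4/25: -0.1600 × log₂(0.1600) = 0.4230
  p(0,2)=4/25: -0.1600 × log₂(0.1600) = 0.4230
  p(1,0)=3/50: -0.0600 × log₂(0.0600) = 0.2435
  p(1,1)=1/50: -0.0200 × log₂(0.0200) = 0.1129
  p(1,2)=1/50: -0.0200 × log₂(0.0200) = 0.1129
  p(2,0)=3/50: -0.0600 × log₂(0.0600) = 0.2435
  p(2,1)=1/50: -0.0200 × log₂(0.0200) = 0.1129
  p(2,2)=1/50: -0.0200 × log₂(0.0200) = 0.1129
H(X,Y) = 2.2929 bits


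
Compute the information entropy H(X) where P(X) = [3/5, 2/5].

H(X) = -Σ p(x) log₂ p(x)
  -3/5 × log₂(3/5) = 0.4422
  -2/5 × log₂(2/5) = 0.5288
H(X) = 0.9710 bits


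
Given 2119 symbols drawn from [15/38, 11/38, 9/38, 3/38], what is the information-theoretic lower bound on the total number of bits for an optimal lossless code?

Entropy H = 1.8284 bits/symbol
Minimum bits = H × n = 1.8284 × 2119
= 3874.42 bits


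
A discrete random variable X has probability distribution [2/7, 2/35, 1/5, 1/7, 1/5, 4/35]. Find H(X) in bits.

H(X) = -Σ p(x) log₂ p(x)
  -2/7 × log₂(2/7) = 0.5164
  -2/35 × log₂(2/35) = 0.2360
  -1/5 × log₂(1/5) = 0.4644
  -1/7 × log₂(1/7) = 0.4011
  -1/5 × log₂(1/5) = 0.4644
  -4/35 × log₂(4/35) = 0.3576
H(X) = 2.4398 bits


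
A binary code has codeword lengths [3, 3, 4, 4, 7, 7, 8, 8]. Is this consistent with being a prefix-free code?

Kraft inequality: Σ 2^(-l_i) ≤ 1 for prefix-free code
Calculating: 2^(-3) + 2^(-3) + 2^(-4) + 2^(-4) + 2^(-7) + 2^(-7) + 2^(-8) + 2^(-8)
= 0.125 + 0.125 + 0.0625 + 0.0625 + 0.0078125 + 0.0078125 + 0.00390625 + 0.00390625
= 0.3984
Since 0.3984 ≤ 1, prefix-free code exists


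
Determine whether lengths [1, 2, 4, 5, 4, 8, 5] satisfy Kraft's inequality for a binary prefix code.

Kraft inequality: Σ 2^(-l_i) ≤ 1 for prefix-free code
Calculating: 2^(-1) + 2^(-2) + 2^(-4) + 2^(-5) + 2^(-4) + 2^(-8) + 2^(-5)
= 0.5 + 0.25 + 0.0625 + 0.03125 + 0.0625 + 0.00390625 + 0.03125
= 0.9414
Since 0.9414 ≤ 1, prefix-free code exists


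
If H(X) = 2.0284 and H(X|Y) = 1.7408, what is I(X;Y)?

I(X;Y) = H(X) - H(X|Y)
I(X;Y) = 2.0284 - 1.7408 = 0.2876 bits


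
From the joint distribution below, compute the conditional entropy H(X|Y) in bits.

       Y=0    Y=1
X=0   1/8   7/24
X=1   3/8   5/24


H(X|Y) = Σ_y p(y) H(X|Y=y)
  p(Y=0) = 1/2, H(X|Y=0) = 0.8113
  p(Y=1) = 1/2, H(X|Y=1) = 0.9799
H(X|Y) = 0.5000×0.8113 + 0.5000×0.9799 = 0.8956 bits


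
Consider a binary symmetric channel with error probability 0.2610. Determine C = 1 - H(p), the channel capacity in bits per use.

For BSC with error probability p:
C = 1 - H(p) where H(p) is binary entropy
H(0.2610) = -0.2610 × log₂(0.2610) - 0.7390 × log₂(0.7390)
H(p) = 0.8283
C = 1 - 0.8283 = 0.1717 bits/use


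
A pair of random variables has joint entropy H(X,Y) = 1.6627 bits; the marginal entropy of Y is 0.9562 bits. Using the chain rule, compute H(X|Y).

Chain rule: H(X,Y) = H(X|Y) + H(Y)
H(X|Y) = H(X,Y) - H(Y) = 1.6627 - 0.9562 = 0.7065 bits


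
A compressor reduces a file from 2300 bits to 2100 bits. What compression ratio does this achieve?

Compression ratio = Original / Compressed
= 2300 / 2100 = 1.10:1


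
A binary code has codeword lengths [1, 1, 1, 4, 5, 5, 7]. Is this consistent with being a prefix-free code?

Kraft inequality: Σ 2^(-l_i) ≤ 1 for prefix-free code
Calculating: 2^(-1) + 2^(-1) + 2^(-1) + 2^(-4) + 2^(-5) + 2^(-5) + 2^(-7)
= 0.5 + 0.5 + 0.5 + 0.0625 + 0.03125 + 0.03125 + 0.0078125
= 1.6328
Since 1.6328 > 1, prefix-free code does not exist


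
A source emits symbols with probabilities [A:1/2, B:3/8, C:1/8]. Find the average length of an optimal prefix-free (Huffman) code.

Huffman tree construction:
Combine smallest probabilities repeatedly
Resulting codes:
  A: 0 (length 1)
  B: 11 (length 2)
  C: 10 (length 2)
Average length = Σ p(s) × length(s) = 1.5000 bits


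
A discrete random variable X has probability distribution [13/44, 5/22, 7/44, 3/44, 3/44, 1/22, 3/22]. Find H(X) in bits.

H(X) = -Σ p(x) log₂ p(x)
  -13/44 × log₂(13/44) = 0.5197
  -5/22 × log₂(5/22) = 0.4858
  -7/44 × log₂(7/44) = 0.4219
  -3/44 × log₂(3/44) = 0.2642
  -3/44 × log₂(3/44) = 0.2642
  -1/22 × log₂(1/22) = 0.2027
  -3/22 × log₂(3/22) = 0.3920
H(X) = 2.5504 bits


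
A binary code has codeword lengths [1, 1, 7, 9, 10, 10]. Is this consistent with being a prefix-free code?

Kraft inequality: Σ 2^(-l_i) ≤ 1 for prefix-free code
Calculating: 2^(-1) + 2^(-1) + 2^(-7) + 2^(-9) + 2^(-10) + 2^(-10)
= 0.5 + 0.5 + 0.0078125 + 0.001953125 + 0.0009765625 + 0.0009765625
= 1.0117
Since 1.0117 > 1, prefix-free code does not exist


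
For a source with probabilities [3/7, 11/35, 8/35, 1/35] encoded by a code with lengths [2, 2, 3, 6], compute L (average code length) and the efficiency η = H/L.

Average length L = Σ p_i × l_i = 2.3429 bits
Entropy H = 1.6819 bits
Efficiency η = H/L × 100% = 71.79%


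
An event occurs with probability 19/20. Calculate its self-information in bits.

Information content I(x) = -log₂(p(x))
I = -log₂(19/20) = -log₂(0.9500)
I = 0.0740 bits


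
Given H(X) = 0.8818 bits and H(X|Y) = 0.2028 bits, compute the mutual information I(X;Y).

I(X;Y) = H(X) - H(X|Y)
I(X;Y) = 0.8818 - 0.2028 = 0.679 bits


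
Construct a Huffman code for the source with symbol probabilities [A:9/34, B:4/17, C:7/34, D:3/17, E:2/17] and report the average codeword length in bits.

Huffman tree construction:
Combine smallest probabilities repeatedly
Resulting codes:
  A: 10 (length 2)
  B: 01 (length 2)
  C: 00 (length 2)
  D: 111 (length 3)
  E: 110 (length 3)
Average length = Σ p(s) × length(s) = 2.2941 bits


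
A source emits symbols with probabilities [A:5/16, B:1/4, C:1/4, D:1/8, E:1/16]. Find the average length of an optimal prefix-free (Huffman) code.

Huffman tree construction:
Combine smallest probabilities repeatedly
Resulting codes:
  A: 11 (length 2)
  B: 01 (length 2)
  C: 10 (length 2)
  D: 001 (length 3)
  E: 000 (length 3)
Average length = Σ p(s) × length(s) = 2.1875 bits


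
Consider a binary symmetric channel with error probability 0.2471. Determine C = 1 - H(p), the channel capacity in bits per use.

For BSC with error probability p:
C = 1 - H(p) where H(p) is binary entropy
H(0.2471) = -0.2471 × log₂(0.2471) - 0.7529 × log₂(0.7529)
H(p) = 0.8066
C = 1 - 0.8066 = 0.1934 bits/use


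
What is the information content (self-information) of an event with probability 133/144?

Information content I(x) = -log₂(p(x))
I = -log₂(133/144) = -log₂(0.9236)
I = 0.1146 bits


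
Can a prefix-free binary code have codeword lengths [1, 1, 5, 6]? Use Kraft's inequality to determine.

Kraft inequality: Σ 2^(-l_i) ≤ 1 for prefix-free code
Calculating: 2^(-1) + 2^(-1) + 2^(-5) + 2^(-6)
= 0.5 + 0.5 + 0.03125 + 0.015625
= 1.0469
Since 1.0469 > 1, prefix-free code does not exist


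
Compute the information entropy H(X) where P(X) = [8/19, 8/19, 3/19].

H(X) = -Σ p(x) log₂ p(x)
  -8/19 × log₂(8/19) = 0.5254
  -8/19 × log₂(8/19) = 0.5254
  -3/19 × log₂(3/19) = 0.4205
H(X) = 1.4714 bits


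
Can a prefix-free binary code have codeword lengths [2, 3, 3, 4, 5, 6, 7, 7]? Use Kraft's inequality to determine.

Kraft inequality: Σ 2^(-l_i) ≤ 1 for prefix-free code
Calculating: 2^(-2) + 2^(-3) + 2^(-3) + 2^(-4) + 2^(-5) + 2^(-6) + 2^(-7) + 2^(-7)
= 0.25 + 0.125 + 0.125 + 0.0625 + 0.03125 + 0.015625 + 0.0078125 + 0.0078125
= 0.6250
Since 0.6250 ≤ 1, prefix-free code exists


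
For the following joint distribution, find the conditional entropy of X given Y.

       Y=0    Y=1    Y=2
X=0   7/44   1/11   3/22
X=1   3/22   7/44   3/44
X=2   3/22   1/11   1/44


H(X|Y) = Σ_y p(y) H(X|Y=y)
  p(Y=0) = 19/44, H(X|Y=0) = 1.5810
  p(Y=1) = 15/44, H(X|Y=1) = 1.5301
  p(Y=2) = 5/22, H(X|Y=2) = 1.2955
H(X|Y) = 0.4318×1.5810 + 0.3409×1.5301 + 0.2273×1.2955 = 1.4988 bits


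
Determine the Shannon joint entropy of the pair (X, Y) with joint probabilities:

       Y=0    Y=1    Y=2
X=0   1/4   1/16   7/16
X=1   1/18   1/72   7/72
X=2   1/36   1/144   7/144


H(X,Y) = -Σ p(x,y) log₂ p(x,y)
  p(0,0)=1/4: -0.2500 × log₂(0.2500) = 0.5000
  p(0,1)=1/16: -0.0625 × log₂(0.0625) = 0.2500
  p(0,2)=7/16: -0.4375 × log₂(0.4375) = 0.5218
  p(1,0)=1/18: -0.0556 × log₂(0.0556) = 0.2317
  p(1,1)=1/72: -0.0139 × log₂(0.0139) = 0.0857
  p(1,2)=7/72: -0.0972 × log₂(0.0972) = 0.3269
  p(2,0)=1/36: -0.0278 × log₂(0.0278) = 0.1436
  p(2,1)=1/144: -0.0069 × log₂(0.0069) = 0.0498
  p(2,2)=7/144: -0.0486 × log₂(0.0486) = 0.2121
H(X,Y) = 2.3215 bits


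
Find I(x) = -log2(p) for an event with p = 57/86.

Information content I(x) = -log₂(p(x))
I = -log₂(57/86) = -log₂(0.6628)
I = 0.5934 bits


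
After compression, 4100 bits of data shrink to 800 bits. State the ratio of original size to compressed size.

Compression ratio = Original / Compressed
= 4100 / 800 = 5.12:1


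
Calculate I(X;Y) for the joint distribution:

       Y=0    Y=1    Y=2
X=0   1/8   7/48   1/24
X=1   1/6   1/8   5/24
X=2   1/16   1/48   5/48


H(X) = 1.4772, H(Y) = 1.5792, H(X,Y) = 2.9547
I(X;Y) = H(X) + H(Y) - H(X,Y) = 0.1018 bits


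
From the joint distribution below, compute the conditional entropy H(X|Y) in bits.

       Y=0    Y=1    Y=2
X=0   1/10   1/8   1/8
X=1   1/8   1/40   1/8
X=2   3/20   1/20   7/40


H(X|Y) = Σ_y p(y) H(X|Y=y)
  p(Y=0) = 3/8, H(X|Y=0) = 1.5656
  p(Y=1) = 1/5, H(X|Y=1) = 1.2988
  p(Y=2) = 17/40, H(X|Y=2) = 1.5657
H(X|Y) = 0.3750×1.5656 + 0.2000×1.2988 + 0.4250×1.5657 = 1.5123 bits


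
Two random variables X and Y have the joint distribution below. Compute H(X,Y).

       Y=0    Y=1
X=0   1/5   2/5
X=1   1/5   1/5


H(X,Y) = -Σ p(x,y) log₂ p(x,y)
  p(0,0)=1/5: -0.2000 × log₂(0.2000) = 0.4644
  p(0,1)=2/5: -0.4000 × log₂(0.4000) = 0.5288
  p(1,0)=1/5: -0.2000 × log₂(0.2000) = 0.4644
  p(1,1)=1/5: -0.2000 × log₂(0.2000) = 0.4644
H(X,Y) = 1.9219 bits


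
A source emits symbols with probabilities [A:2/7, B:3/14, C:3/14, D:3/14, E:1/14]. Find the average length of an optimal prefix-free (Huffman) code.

Huffman tree construction:
Combine smallest probabilities repeatedly
Resulting codes:
  A: 10 (length 2)
  B: 111 (length 3)
  C: 00 (length 2)
  D: 01 (length 2)
  E: 110 (length 3)
Average length = Σ p(s) × length(s) = 2.2857 bits


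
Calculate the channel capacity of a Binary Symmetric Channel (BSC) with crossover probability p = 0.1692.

For BSC with error probability p:
C = 1 - H(p) where H(p) is binary entropy
H(0.1692) = -0.1692 × log₂(0.1692) - 0.8308 × log₂(0.8308)
H(p) = 0.6559
C = 1 - 0.6559 = 0.3441 bits/use


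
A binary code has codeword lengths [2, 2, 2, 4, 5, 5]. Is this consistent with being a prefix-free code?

Kraft inequality: Σ 2^(-l_i) ≤ 1 for prefix-free code
Calculating: 2^(-2) + 2^(-2) + 2^(-2) + 2^(-4) + 2^(-5) + 2^(-5)
= 0.25 + 0.25 + 0.25 + 0.0625 + 0.03125 + 0.03125
= 0.8750
Since 0.8750 ≤ 1, prefix-free code exists


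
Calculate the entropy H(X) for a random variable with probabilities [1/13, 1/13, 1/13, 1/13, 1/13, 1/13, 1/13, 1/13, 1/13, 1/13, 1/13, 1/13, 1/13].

H(X) = -Σ p(x) log₂ p(x)
  -1/13 × log₂(1/13) = 0.2846
  -1/13 × log₂(1/13) = 0.2846
  -1/13 × log₂(1/13) = 0.2846
  -1/13 × log₂(1/13) = 0.2846
  -1/13 × log₂(1/13) = 0.2846
  -1/13 × log₂(1/13) = 0.2846
  -1/13 × log₂(1/13) = 0.2846
  -1/13 × log₂(1/13) = 0.2846
  -1/13 × log₂(1/13) = 0.2846
  -1/13 × log₂(1/13) = 0.2846
  -1/13 × log₂(1/13) = 0.2846
  -1/13 × log₂(1/13) = 0.2846
  -1/13 × log₂(1/13) = 0.2846
H(X) = 3.7004 bits


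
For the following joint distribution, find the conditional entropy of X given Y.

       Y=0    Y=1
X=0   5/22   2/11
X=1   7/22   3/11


H(X|Y) = Σ_y p(y) H(X|Y=y)
  p(Y=0) = 6/11, H(X|Y=0) = 0.9799
  p(Y=1) = 5/11, H(X|Y=1) = 0.9710
H(X|Y) = 0.5455×0.9799 + 0.4545×0.9710 = 0.9758 bits


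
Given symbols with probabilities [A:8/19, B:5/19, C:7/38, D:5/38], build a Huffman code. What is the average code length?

Huffman tree construction:
Combine smallest probabilities repeatedly
Resulting codes:
  A: 0 (length 1)
  B: 10 (length 2)
  C: 111 (length 3)
  D: 110 (length 3)
Average length = Σ p(s) × length(s) = 1.8947 bits


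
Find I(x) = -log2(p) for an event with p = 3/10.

Information content I(x) = -log₂(p(x))
I = -log₂(3/10) = -log₂(0.3000)
I = 1.7370 bits


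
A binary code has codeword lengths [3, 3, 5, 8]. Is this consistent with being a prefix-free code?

Kraft inequality: Σ 2^(-l_i) ≤ 1 for prefix-free code
Calculating: 2^(-3) + 2^(-3) + 2^(-5) + 2^(-8)
= 0.125 + 0.125 + 0.03125 + 0.00390625
= 0.2852
Since 0.2852 ≤ 1, prefix-free code exists


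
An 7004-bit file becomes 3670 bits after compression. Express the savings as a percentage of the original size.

Space savings = (1 - Compressed/Original) × 100%
= (1 - 3670/7004) × 100%
= 47.60%


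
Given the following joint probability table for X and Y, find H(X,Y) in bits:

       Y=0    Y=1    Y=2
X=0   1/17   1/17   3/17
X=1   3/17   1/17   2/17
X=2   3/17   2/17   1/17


H(X,Y) = -Σ p(x,y) log₂ p(x,y)
  p(0,0)=1/17: -0.0588 × log₂(0.0588) = 0.2404
  p(0,1)=1/17: -0.0588 × log₂(0.0588) = 0.2404
  p(0,2)=3/17: -0.1765 × log₂(0.1765) = 0.4416
  p(1,0)=3/17: -0.1765 × log₂(0.1765) = 0.4416
  p(1,1)=1/17: -0.0588 × log₂(0.0588) = 0.2404
  p(1,2)=2/17: -0.1176 × log₂(0.1176) = 0.3632
  p(2,0)=3/17: -0.1765 × log₂(0.1765) = 0.4416
  p(2,1)=2/17: -0.1176 × log₂(0.1176) = 0.3632
  p(2,2)=1/17: -0.0588 × log₂(0.0588) = 0.2404
H(X,Y) = 3.0131 bits


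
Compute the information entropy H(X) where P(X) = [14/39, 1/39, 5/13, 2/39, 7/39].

H(X) = -Σ p(x) log₂ p(x)
  -14/39 × log₂(14/39) = 0.5306
  -1/39 × log₂(1/39) = 0.1355
  -5/13 × log₂(5/13) = 0.5302
  -2/39 × log₂(2/39) = 0.2198
  -7/39 × log₂(7/39) = 0.4448
H(X) = 1.8608 bits


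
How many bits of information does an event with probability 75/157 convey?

Information content I(x) = -log₂(p(x))
I = -log₂(75/157) = -log₂(0.4777)
I = 1.0658 bits


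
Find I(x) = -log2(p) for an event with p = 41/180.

Information content I(x) = -log₂(p(x))
I = -log₂(41/180) = -log₂(0.2278)
I = 2.1343 bits


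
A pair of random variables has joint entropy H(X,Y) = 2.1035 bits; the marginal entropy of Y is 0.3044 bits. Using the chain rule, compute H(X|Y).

Chain rule: H(X,Y) = H(X|Y) + H(Y)
H(X|Y) = H(X,Y) - H(Y) = 2.1035 - 0.3044 = 1.7991 bits


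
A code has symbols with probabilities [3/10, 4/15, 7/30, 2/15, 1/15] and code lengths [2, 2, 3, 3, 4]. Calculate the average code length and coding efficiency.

Average length L = Σ p_i × l_i = 2.5000 bits
Entropy H = 2.1675 bits
Efficiency η = H/L × 100% = 86.70%


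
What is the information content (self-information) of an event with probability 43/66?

Information content I(x) = -log₂(p(x))
I = -log₂(43/66) = -log₂(0.6515)
I = 0.6181 bits


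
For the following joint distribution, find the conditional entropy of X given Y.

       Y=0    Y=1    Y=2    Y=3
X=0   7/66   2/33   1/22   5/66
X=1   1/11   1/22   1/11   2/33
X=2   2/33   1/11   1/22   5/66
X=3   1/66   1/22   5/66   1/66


H(X|Y) = Σ_y p(y) H(X|Y=y)
  p(Y=0) = 3/11, H(X|Y=0) = 1.7721
  p(Y=1) = 8/33, H(X|Y=1) = 1.9363
  p(Y=2) = 17/66, H(X|Y=2) = 1.9328
  p(Y=3) = 5/22, H(X|Y=3) = 1.8256
H(X|Y) = 0.2727×1.7721 + 0.2424×1.9363 + 0.2576×1.9328 + 0.2273×1.8256 = 1.8654 bits


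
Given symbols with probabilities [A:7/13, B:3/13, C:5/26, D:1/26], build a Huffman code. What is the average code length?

Huffman tree construction:
Combine smallest probabilities repeatedly
Resulting codes:
  A: 1 (length 1)
  B: 00 (length 2)
  C: 011 (length 3)
  D: 010 (length 3)
Average length = Σ p(s) × length(s) = 1.6923 bits


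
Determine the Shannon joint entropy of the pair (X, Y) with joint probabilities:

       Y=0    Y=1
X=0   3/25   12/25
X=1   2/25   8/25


H(X,Y) = -Σ p(x,y) log₂ p(x,y)
  p(0,0)=3/25: -0.1200 × log₂(0.1200) = 0.3671
  p(0,1)=12/25: -0.4800 × log₂(0.4800) = 0.5083
  p(1,0)=2/25: -0.0800 × log₂(0.0800) = 0.2915
  p(1,1)=8/25: -0.3200 × log₂(0.3200) = 0.5260
H(X,Y) = 1.6929 bits


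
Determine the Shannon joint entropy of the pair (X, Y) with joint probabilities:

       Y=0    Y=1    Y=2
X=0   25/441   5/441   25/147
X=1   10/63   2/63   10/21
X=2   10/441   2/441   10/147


H(X,Y) = -Σ p(x,y) log₂ p(x,y)
  p(0,0)=25/441: -0.0567 × log₂(0.0567) = 0.2347
  p(0,1)=5/441: -0.0113 × log₂(0.0113) = 0.0733
  p(0,2)=25/147: -0.1701 × log₂(0.1701) = 0.4347
  p(1,0)=10/63: -0.1587 × log₂(0.1587) = 0.4215
  p(1,1)=2/63: -0.0317 × log₂(0.0317) = 0.1580
  p(1,2)=10/21: -0.4762 × log₂(0.4762) = 0.5097
  p(2,0)=10/441: -0.0227 × log₂(0.0227) = 0.1239
  p(2,1)=2/441: -0.0045 × log₂(0.0045) = 0.0353
  p(2,2)=10/147: -0.0680 × log₂(0.0680) = 0.2638
H(X,Y) = 2.2548 bits


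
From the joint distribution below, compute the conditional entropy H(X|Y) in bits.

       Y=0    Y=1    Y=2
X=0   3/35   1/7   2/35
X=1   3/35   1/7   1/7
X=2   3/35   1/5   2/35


H(X|Y) = Σ_y p(y) H(X|Y=y)
  p(Y=0) = 9/35, H(X|Y=0) = 1.5850
  p(Y=1) = 17/35, H(X|Y=1) = 1.5657
  p(Y=2) = 9/35, H(X|Y=2) = 1.4355
H(X|Y) = 0.2571×1.5850 + 0.4857×1.5657 + 0.2571×1.4355 = 1.5372 bits


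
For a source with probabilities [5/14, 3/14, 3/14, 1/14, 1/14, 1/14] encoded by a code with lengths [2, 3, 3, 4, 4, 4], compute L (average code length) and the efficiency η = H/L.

Average length L = Σ p_i × l_i = 2.8571 bits
Entropy H = 2.2988 bits
Efficiency η = H/L × 100% = 80.46%


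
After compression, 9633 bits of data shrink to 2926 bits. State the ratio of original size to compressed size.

Compression ratio = Original / Compressed
= 9633 / 2926 = 3.29:1


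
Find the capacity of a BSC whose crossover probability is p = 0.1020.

For BSC with error probability p:
C = 1 - H(p) where H(p) is binary entropy
H(0.1020) = -0.1020 × log₂(0.1020) - 0.8980 × log₂(0.8980)
H(p) = 0.4753
C = 1 - 0.4753 = 0.5247 bits/use


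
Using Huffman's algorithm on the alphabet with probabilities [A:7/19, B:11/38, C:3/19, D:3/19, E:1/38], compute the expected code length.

Huffman tree construction:
Combine smallest probabilities repeatedly
Resulting codes:
  A: 0 (length 1)
  B: 10 (length 2)
  C: 1111 (length 4)
  D: 110 (length 3)
  E: 1110 (length 4)
Average length = Σ p(s) × length(s) = 2.1579 bits


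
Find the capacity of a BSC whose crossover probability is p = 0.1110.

For BSC with error probability p:
C = 1 - H(p) where H(p) is binary entropy
H(0.1110) = -0.1110 × log₂(0.1110) - 0.8890 × log₂(0.8890)
H(p) = 0.5029
C = 1 - 0.5029 = 0.4971 bits/use


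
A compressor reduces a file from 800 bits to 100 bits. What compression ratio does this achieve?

Compression ratio = Original / Compressed
= 800 / 100 = 8.00:1


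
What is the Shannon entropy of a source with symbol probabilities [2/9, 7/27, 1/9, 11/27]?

H(X) = -Σ p(x) log₂ p(x)
  -2/9 × log₂(2/9) = 0.4822
  -7/27 × log₂(7/27) = 0.5049
  -1/9 × log₂(1/9) = 0.3522
  -11/27 × log₂(11/27) = 0.5278
H(X) = 1.8671 bits


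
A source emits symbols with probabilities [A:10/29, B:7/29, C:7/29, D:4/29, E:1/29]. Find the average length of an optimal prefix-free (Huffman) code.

Huffman tree construction:
Combine smallest probabilities repeatedly
Resulting codes:
  A: 11 (length 2)
  B: 01 (length 2)
  C: 10 (length 2)
  D: 001 (length 3)
  E: 000 (length 3)
Average length = Σ p(s) × length(s) = 2.1724 bits


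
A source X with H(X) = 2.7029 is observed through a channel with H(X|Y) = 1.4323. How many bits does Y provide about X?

I(X;Y) = H(X) - H(X|Y)
I(X;Y) = 2.7029 - 1.4323 = 1.2706 bits


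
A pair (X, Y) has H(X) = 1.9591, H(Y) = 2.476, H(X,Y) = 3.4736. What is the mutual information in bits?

I(X;Y) = H(X) + H(Y) - H(X,Y)
I(X;Y) = 1.9591 + 2.476 - 3.4736 = 0.9615 bits


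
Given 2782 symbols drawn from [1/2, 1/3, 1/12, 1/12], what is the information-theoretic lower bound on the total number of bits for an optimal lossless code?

Entropy H = 1.6258 bits/symbol
Minimum bits = H × n = 1.6258 × 2782
= 4523.02 bits


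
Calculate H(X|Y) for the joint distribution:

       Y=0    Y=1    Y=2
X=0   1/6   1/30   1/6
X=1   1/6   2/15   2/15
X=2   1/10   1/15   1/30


H(X|Y) = Σ_y p(y) H(X|Y=y)
  p(Y=0) = 13/30, H(X|Y=0) = 1.5486
  p(Y=1) = 7/30, H(X|Y=1) = 1.3788
  p(Y=2) = 1/3, H(X|Y=2) = 1.3610
H(X|Y) = 0.4333×1.5486 + 0.2333×1.3788 + 0.3333×1.3610 = 1.4464 bits


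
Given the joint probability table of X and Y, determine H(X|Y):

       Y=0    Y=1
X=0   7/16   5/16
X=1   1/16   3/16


H(X|Y) = Σ_y p(y) H(X|Y=y)
  p(Y=0) = 1/2, H(X|Y=0) = 0.5436
  p(Y=1) = 1/2, H(X|Y=1) = 0.9544
H(X|Y) = 0.5000×0.5436 + 0.5000×0.9544 = 0.7490 bits


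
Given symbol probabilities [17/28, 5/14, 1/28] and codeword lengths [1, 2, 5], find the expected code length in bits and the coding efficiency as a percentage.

Average length L = Σ p_i × l_i = 1.5000 bits
Entropy H = 1.1393 bits
Efficiency η = H/L × 100% = 75.95%


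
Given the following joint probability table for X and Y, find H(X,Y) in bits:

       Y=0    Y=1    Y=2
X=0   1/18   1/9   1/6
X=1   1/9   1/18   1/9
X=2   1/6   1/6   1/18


H(X,Y) = -Σ p(x,y) log₂ p(x,y)
  p(0,0)=1/18: -0.0556 × log₂(0.0556) = 0.2317
  p(0,1)=1/9: -0.1111 × log₂(0.1111) = 0.3522
  p(0,2)=1/6: -0.1667 × log₂(0.1667) = 0.4308
  p(1,0)=1/9: -0.1111 × log₂(0.1111) = 0.3522
  p(1,1)=1/18: -0.0556 × log₂(0.0556) = 0.2317
  p(1,2)=1/9: -0.1111 × log₂(0.1111) = 0.3522
  p(2,0)=1/6: -0.1667 × log₂(0.1667) = 0.4308
  p(2,1)=1/6: -0.1667 × log₂(0.1667) = 0.4308
  p(2,2)=1/18: -0.0556 × log₂(0.0556) = 0.2317
H(X,Y) = 3.0441 bits


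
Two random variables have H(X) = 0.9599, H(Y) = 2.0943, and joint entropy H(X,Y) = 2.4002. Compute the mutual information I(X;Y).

I(X;Y) = H(X) + H(Y) - H(X,Y)
I(X;Y) = 0.9599 + 2.0943 - 2.4002 = 0.654 bits


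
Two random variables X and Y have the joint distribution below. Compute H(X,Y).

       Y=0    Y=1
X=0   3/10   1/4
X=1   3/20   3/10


H(X,Y) = -Σ p(x,y) log₂ p(x,y)
  p(0,0)=3/10: -0.3000 × log₂(0.3000) = 0.5211
  p(0,1)=1/4: -0.2500 × log₂(0.2500) = 0.5000
  p(1,0)=3/20: -0.1500 × log₂(0.1500) = 0.4105
  p(1,1)=3/10: -0.3000 × log₂(0.3000) = 0.5211
H(X,Y) = 1.9527 bits


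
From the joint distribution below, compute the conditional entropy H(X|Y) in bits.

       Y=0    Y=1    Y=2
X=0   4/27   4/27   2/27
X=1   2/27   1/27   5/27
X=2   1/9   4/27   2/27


H(X|Y) = Σ_y p(y) H(X|Y=y)
  p(Y=0) = 1/3, H(X|Y=0) = 1.5305
  p(Y=1) = 1/3, H(X|Y=1) = 1.3921
  p(Y=2) = 1/3, H(X|Y=2) = 1.4355
H(X|Y) = 0.3333×1.5305 + 0.3333×1.3921 + 0.3333×1.4355 = 1.4527 bits


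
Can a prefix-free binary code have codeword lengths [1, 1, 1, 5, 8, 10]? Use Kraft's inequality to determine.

Kraft inequality: Σ 2^(-l_i) ≤ 1 for prefix-free code
Calculating: 2^(-1) + 2^(-1) + 2^(-1) + 2^(-5) + 2^(-8) + 2^(-10)
= 0.5 + 0.5 + 0.5 + 0.03125 + 0.00390625 + 0.0009765625
= 1.5361
Since 1.5361 > 1, prefix-free code does not exist


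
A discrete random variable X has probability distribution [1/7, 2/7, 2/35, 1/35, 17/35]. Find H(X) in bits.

H(X) = -Σ p(x) log₂ p(x)
  -1/7 × log₂(1/7) = 0.4011
  -2/7 × log₂(2/7) = 0.5164
  -2/35 × log₂(2/35) = 0.2360
  -1/35 × log₂(1/35) = 0.1466
  -17/35 × log₂(17/35) = 0.5060
H(X) = 1.8060 bits


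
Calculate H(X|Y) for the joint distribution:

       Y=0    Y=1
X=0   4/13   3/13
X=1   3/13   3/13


H(X|Y) = Σ_y p(y) H(X|Y=y)
  p(Y=0) = 7/13, H(X|Y=0) = 0.9852
  p(Y=1) = 6/13, H(X|Y=1) = 1.0000
H(X|Y) = 0.5385×0.9852 + 0.4615×1.0000 = 0.9920 bits


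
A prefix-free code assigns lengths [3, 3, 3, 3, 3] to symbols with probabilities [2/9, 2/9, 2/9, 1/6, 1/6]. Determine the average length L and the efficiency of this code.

Average length L = Σ p_i × l_i = 3.0000 bits
Entropy H = 2.3083 bits
Efficiency η = H/L × 100% = 76.94%


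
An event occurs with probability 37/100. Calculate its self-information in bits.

Information content I(x) = -log₂(p(x))
I = -log₂(37/100) = -log₂(0.3700)
I = 1.4344 bits


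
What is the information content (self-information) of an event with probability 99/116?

Information content I(x) = -log₂(p(x))
I = -log₂(99/116) = -log₂(0.8534)
I = 0.2286 bits


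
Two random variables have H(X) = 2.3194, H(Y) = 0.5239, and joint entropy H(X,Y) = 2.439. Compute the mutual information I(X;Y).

I(X;Y) = H(X) + H(Y) - H(X,Y)
I(X;Y) = 2.3194 + 0.5239 - 2.439 = 0.4043 bits


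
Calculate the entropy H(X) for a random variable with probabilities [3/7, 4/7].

H(X) = -Σ p(x) log₂ p(x)
  -3/7 × log₂(3/7) = 0.5239
  -4/7 × log₂(4/7) = 0.4613
H(X) = 0.9852 bits


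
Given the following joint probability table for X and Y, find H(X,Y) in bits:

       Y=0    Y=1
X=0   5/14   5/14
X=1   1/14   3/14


H(X,Y) = -Σ p(x,y) log₂ p(x,y)
  p(0,0)=5/14: -0.3571 × log₂(0.3571) = 0.5305
  p(0,1)=5/14: -0.3571 × log₂(0.3571) = 0.5305
  p(1,0)=1/14: -0.0714 × log₂(0.0714) = 0.2720
  p(1,1)=3/14: -0.2143 × log₂(0.2143) = 0.4762
H(X,Y) = 1.8092 bits


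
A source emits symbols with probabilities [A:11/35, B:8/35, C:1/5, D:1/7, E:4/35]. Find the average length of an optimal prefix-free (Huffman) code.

Huffman tree construction:
Combine smallest probabilities repeatedly
Resulting codes:
  A: 11 (length 2)
  B: 01 (length 2)
  C: 00 (length 2)
  D: 101 (length 3)
  E: 100 (length 3)
Average length = Σ p(s) × length(s) = 2.2571 bits


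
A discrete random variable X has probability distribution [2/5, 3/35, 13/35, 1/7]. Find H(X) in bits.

H(X) = -Σ p(x) log₂ p(x)
  -2/5 × log₂(2/5) = 0.5288
  -3/35 × log₂(3/35) = 0.3038
  -13/35 × log₂(13/35) = 0.5307
  -1/7 × log₂(1/7) = 0.4011
H(X) = 1.7643 bits


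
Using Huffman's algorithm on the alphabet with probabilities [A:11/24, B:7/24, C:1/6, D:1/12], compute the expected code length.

Huffman tree construction:
Combine smallest probabilities repeatedly
Resulting codes:
  A: 0 (length 1)
  B: 11 (length 2)
  C: 101 (length 3)
  D: 100 (length 3)
Average length = Σ p(s) × length(s) = 1.7917 bits


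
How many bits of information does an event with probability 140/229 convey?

Information content I(x) = -log₂(p(x))
I = -log₂(140/229) = -log₂(0.6114)
I = 0.7099 bits


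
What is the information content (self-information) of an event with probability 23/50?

Information content I(x) = -log₂(p(x))
I = -log₂(23/50) = -log₂(0.4600)
I = 1.1203 bits


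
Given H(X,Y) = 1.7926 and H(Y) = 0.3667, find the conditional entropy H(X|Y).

Chain rule: H(X,Y) = H(X|Y) + H(Y)
H(X|Y) = H(X,Y) - H(Y) = 1.7926 - 0.3667 = 1.4259 bits


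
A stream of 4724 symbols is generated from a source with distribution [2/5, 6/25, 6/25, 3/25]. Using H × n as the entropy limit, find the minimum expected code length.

Entropy H = 1.8841 bits/symbol
Minimum bits = H × n = 1.8841 × 4724
= 8900.52 bits


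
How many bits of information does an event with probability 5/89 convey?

Information content I(x) = -log₂(p(x))
I = -log₂(5/89) = -log₂(0.0562)
I = 4.1538 bits


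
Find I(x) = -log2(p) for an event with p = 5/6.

Information content I(x) = -log₂(p(x))
I = -log₂(5/6) = -log₂(0.8333)
I = 0.2630 bits


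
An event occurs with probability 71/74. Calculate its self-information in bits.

Information content I(x) = -log₂(p(x))
I = -log₂(71/74) = -log₂(0.9595)
I = 0.0597 bits


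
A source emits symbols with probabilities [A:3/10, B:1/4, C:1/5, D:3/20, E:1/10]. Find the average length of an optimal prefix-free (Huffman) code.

Huffman tree construction:
Combine smallest probabilities repeatedly
Resulting codes:
  A: 11 (length 2)
  B: 01 (length 2)
  C: 00 (length 2)
  D: 101 (length 3)
  E: 100 (length 3)
Average length = Σ p(s) × length(s) = 2.2500 bits


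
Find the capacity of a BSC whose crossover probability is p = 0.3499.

For BSC with error probability p:
C = 1 - H(p) where H(p) is binary entropy
H(0.3499) = -0.3499 × log₂(0.3499) - 0.6501 × log₂(0.6501)
H(p) = 0.9340
C = 1 - 0.9340 = 0.0660 bits/use


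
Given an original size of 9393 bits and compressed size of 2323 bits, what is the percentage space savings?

Space savings = (1 - Compressed/Original) × 100%
= (1 - 2323/9393) × 100%
= 75.27%


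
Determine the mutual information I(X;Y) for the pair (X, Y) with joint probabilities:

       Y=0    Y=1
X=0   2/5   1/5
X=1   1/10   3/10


H(X) = 0.9710, H(Y) = 1.0000, H(X,Y) = 1.8464
I(X;Y) = H(X) + H(Y) - H(X,Y) = 0.1245 bits


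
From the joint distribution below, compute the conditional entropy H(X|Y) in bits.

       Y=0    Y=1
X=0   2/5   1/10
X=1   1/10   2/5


H(X|Y) = Σ_y p(y) H(X|Y=y)
  p(Y=0) = 1/2, H(X|Y=0) = 0.7219
  p(Y=1) = 1/2, H(X|Y=1) = 0.7219
H(X|Y) = 0.5000×0.7219 + 0.5000×0.7219 = 0.7219 bits


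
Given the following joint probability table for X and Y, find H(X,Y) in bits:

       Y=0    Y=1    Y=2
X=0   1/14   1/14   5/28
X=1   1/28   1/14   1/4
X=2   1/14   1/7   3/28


H(X,Y) = -Σ p(x,y) log₂ p(x,y)
  p(0,0)=1/14: -0.0714 × log₂(0.0714) = 0.2720
  p(0,1)=1/14: -0.0714 × log₂(0.0714) = 0.2720
  p(0,2)=5/28: -0.1786 × log₂(0.1786) = 0.4438
  p(1,0)=1/28: -0.0357 × log₂(0.0357) = 0.1717
  p(1,1)=1/14: -0.0714 × log₂(0.0714) = 0.2720
  p(1,2)=1/4: -0.2500 × log₂(0.2500) = 0.5000
  p(2,0)=1/14: -0.0714 × log₂(0.0714) = 0.2720
  p(2,1)=1/7: -0.1429 × log₂(0.1429) = 0.4011
  p(2,2)=3/28: -0.1071 × log₂(0.1071) = 0.3453
H(X,Y) = 2.9496 bits


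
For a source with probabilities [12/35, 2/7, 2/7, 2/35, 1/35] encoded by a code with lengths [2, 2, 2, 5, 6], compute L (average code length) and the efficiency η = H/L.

Average length L = Σ p_i × l_i = 2.2857 bits
Entropy H = 1.9448 bits
Efficiency η = H/L × 100% = 85.08%


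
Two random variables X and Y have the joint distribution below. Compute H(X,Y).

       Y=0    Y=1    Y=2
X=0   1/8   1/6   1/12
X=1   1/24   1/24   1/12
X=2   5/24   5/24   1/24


H(X,Y) = -Σ p(x,y) log₂ p(x,y)
  p(0,0)=1/8: -0.1250 × log₂(0.1250) = 0.3750
  p(0,1)=1/6: -0.1667 × log₂(0.1667) = 0.4308
  p(0,2)=1/12: -0.0833 × log₂(0.0833) = 0.2987
  p(1,0)=1/24: -0.0417 × log₂(0.0417) = 0.1910
  p(1,1)=1/24: -0.0417 × log₂(0.0417) = 0.1910
  p(1,2)=1/12: -0.0833 × log₂(0.0833) = 0.2987
  p(2,0)=5/24: -0.2083 × log₂(0.2083) = 0.4715
  p(2,1)=5/24: -0.2083 × log₂(0.2083) = 0.4715
  p(2,2)=1/24: -0.0417 × log₂(0.0417) = 0.1910
H(X,Y) = 2.9194 bits


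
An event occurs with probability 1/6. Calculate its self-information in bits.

Information content I(x) = -log₂(p(x))
I = -log₂(1/6) = -log₂(0.1667)
I = 2.5850 bits


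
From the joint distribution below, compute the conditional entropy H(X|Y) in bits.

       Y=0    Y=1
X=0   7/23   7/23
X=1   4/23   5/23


H(X|Y) = Σ_y p(y) H(X|Y=y)
  p(Y=0) = 11/23, H(X|Y=0) = 0.9457
  p(Y=1) = 12/23, H(X|Y=1) = 0.9799
H(X|Y) = 0.4783×0.9457 + 0.5217×0.9799 = 0.9635 bits


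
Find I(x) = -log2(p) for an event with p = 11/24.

Information content I(x) = -log₂(p(x))
I = -log₂(11/24) = -log₂(0.4583)
I = 1.1255 bits


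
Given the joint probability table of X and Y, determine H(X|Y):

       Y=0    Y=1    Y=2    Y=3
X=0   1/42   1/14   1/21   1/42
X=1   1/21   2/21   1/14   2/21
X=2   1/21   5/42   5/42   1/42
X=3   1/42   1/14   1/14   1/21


H(X|Y) = Σ_y p(y) H(X|Y=y)
  p(Y=0) = 1/7, H(X|Y=0) = 1.9183
  p(Y=1) = 5/14, H(X|Y=1) = 1.9656
  p(Y=2) = 13/42, H(X|Y=2) = 1.9220
  p(Y=3) = 4/21, H(X|Y=3) = 1.7500
H(X|Y) = 0.1429×1.9183 + 0.3571×1.9656 + 0.3095×1.9220 + 0.1905×1.7500 = 1.9043 bits


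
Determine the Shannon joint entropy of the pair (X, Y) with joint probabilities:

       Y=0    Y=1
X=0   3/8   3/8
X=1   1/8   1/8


H(X,Y) = -Σ p(x,y) log₂ p(x,y)
  p(0,0)=3/8: -0.3750 × log₂(0.3750) = 0.5306
  p(0,1)=3/8: -0.3750 × log₂(0.3750) = 0.5306
  p(1,0)=1/8: -0.1250 × log₂(0.1250) = 0.3750
  p(1,1)=1/8: -0.1250 × log₂(0.1250) = 0.3750
H(X,Y) = 1.8113 bits


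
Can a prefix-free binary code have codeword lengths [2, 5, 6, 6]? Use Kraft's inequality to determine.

Kraft inequality: Σ 2^(-l_i) ≤ 1 for prefix-free code
Calculating: 2^(-2) + 2^(-5) + 2^(-6) + 2^(-6)
= 0.25 + 0.03125 + 0.015625 + 0.015625
= 0.3125
Since 0.3125 ≤ 1, prefix-free code exists


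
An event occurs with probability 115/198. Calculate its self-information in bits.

Information content I(x) = -log₂(p(x))
I = -log₂(115/198) = -log₂(0.5808)
I = 0.7839 bits


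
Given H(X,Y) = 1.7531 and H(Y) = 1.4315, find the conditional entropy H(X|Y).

Chain rule: H(X,Y) = H(X|Y) + H(Y)
H(X|Y) = H(X,Y) - H(Y) = 1.7531 - 1.4315 = 0.3216 bits


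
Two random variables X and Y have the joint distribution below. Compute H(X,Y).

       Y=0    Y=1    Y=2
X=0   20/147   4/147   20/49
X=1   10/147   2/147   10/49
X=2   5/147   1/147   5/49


H(X,Y) = -Σ p(x,y) log₂ p(x,y)
  p(0,0)=20/147: -0.1361 × log₂(0.1361) = 0.3915
  p(0,1)=4/147: -0.0272 × log₂(0.0272) = 0.1415
  p(0,2)=20/49: -0.4082 × log₂(0.4082) = 0.5277
  p(1,0)=10/147: -0.0680 × log₂(0.0680) = 0.2638
  p(1,1)=2/147: -0.0136 × log₂(0.0136) = 0.0843
  p(1,2)=10/49: -0.2041 × log₂(0.2041) = 0.4679
  p(2,0)=5/147: -0.0340 × log₂(0.0340) = 0.1659
  p(2,1)=1/147: -0.0068 × log₂(0.0068) = 0.0490
  p(2,2)=5/49: -0.1020 × log₂(0.1020) = 0.3360
H(X,Y) = 2.4276 bits


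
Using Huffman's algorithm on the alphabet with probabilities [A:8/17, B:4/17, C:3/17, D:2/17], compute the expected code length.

Huffman tree construction:
Combine smallest probabilities repeatedly
Resulting codes:
  A: 0 (length 1)
  B: 10 (length 2)
  C: 111 (length 3)
  D: 110 (length 3)
Average length = Σ p(s) × length(s) = 1.8235 bits


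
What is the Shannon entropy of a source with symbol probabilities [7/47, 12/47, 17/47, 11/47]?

H(X) = -Σ p(x) log₂ p(x)
  -7/47 × log₂(7/47) = 0.4092
  -12/47 × log₂(12/47) = 0.5029
  -17/47 × log₂(17/47) = 0.5307
  -11/47 × log₂(11/47) = 0.4904
H(X) = 1.9331 bits


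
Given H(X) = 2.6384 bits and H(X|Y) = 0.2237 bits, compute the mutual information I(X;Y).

I(X;Y) = H(X) - H(X|Y)
I(X;Y) = 2.6384 - 0.2237 = 2.4147 bits


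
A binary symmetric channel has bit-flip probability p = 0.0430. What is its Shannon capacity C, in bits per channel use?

For BSC with error probability p:
C = 1 - H(p) where H(p) is binary entropy
H(0.0430) = -0.0430 × log₂(0.0430) - 0.9570 × log₂(0.9570)
H(p) = 0.2559
C = 1 - 0.2559 = 0.7441 bits/use


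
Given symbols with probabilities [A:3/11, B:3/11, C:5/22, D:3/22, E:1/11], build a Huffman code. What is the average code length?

Huffman tree construction:
Combine smallest probabilities repeatedly
Resulting codes:
  A: 10 (length 2)
  B: 11 (length 2)
  C: 00 (length 2)
  D: 011 (length 3)
  E: 010 (length 3)
Average length = Σ p(s) × length(s) = 2.2273 bits


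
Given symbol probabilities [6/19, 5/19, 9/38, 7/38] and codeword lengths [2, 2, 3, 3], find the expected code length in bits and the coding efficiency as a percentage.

Average length L = Σ p_i × l_i = 2.4211 bits
Entropy H = 1.9737 bits
Efficiency η = H/L × 100% = 81.52%


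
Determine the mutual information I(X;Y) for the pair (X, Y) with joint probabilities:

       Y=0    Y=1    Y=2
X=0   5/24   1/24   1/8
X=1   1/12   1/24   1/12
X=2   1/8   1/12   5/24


H(X) = 1.5284, H(Y) = 1.4834, H(X,Y) = 2.9713
I(X;Y) = H(X) + H(Y) - H(X,Y) = 0.0405 bits


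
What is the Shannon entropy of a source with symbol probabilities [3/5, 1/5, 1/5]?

H(X) = -Σ p(x) log₂ p(x)
  -3/5 × log₂(3/5) = 0.4422
  -1/5 × log₂(1/5) = 0.4644
  -1/5 × log₂(1/5) = 0.4644
H(X) = 1.3710 bits


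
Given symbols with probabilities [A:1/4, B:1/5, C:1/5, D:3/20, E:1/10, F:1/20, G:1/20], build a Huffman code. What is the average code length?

Huffman tree construction:
Combine smallest probabilities repeatedly
Resulting codes:
  A: 10 (length 2)
  B: 111 (length 3)
  C: 00 (length 2)
  D: 110 (length 3)
  E: 010 (length 3)
  F: 0110 (length 4)
  G: 0111 (length 4)
Average length = Σ p(s) × length(s) = 2.6500 bits


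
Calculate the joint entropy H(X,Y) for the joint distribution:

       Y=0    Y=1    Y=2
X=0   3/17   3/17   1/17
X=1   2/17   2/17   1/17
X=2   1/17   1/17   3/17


H(X,Y) = -Σ p(x,y) log₂ p(x,y)
  p(0,0)=3/17: -0.1765 × log₂(0.1765) = 0.4416
  p(0,1)=3/17: -0.1765 × log₂(0.1765) = 0.4416
  p(0,2)=1/17: -0.0588 × log₂(0.0588) = 0.2404
  p(1,0)=2/17: -0.1176 × log₂(0.1176) = 0.3632
  p(1,1)=2/17: -0.1176 × log₂(0.1176) = 0.3632
  p(1,2)=1/17: -0.0588 × log₂(0.0588) = 0.2404
  p(2,0)=1/17: -0.0588 × log₂(0.0588) = 0.2404
  p(2,1)=1/17: -0.0588 × log₂(0.0588) = 0.2404
  p(2,2)=3/17: -0.1765 × log₂(0.1765) = 0.4416
H(X,Y) = 3.0131 bits


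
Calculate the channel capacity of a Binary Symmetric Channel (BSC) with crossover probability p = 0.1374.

For BSC with error probability p:
C = 1 - H(p) where H(p) is binary entropy
H(0.1374) = -0.1374 × log₂(0.1374) - 0.8626 × log₂(0.8626)
H(p) = 0.5774
C = 1 - 0.5774 = 0.4226 bits/use


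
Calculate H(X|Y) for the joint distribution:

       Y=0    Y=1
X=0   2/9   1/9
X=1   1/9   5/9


H(X|Y) = Σ_y p(y) H(X|Y=y)
  p(Y=0) = 1/3, H(X|Y=0) = 0.9183
  p(Y=1) = 2/3, H(X|Y=1) = 0.6500
H(X|Y) = 0.3333×0.9183 + 0.6667×0.6500 = 0.7394 bits


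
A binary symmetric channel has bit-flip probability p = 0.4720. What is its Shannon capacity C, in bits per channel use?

For BSC with error probability p:
C = 1 - H(p) where H(p) is binary entropy
H(0.4720) = -0.4720 × log₂(0.4720) - 0.5280 × log₂(0.5280)
H(p) = 0.9977
C = 1 - 0.9977 = 0.0023 bits/use


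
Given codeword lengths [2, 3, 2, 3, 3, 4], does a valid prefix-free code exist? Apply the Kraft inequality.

Kraft inequality: Σ 2^(-l_i) ≤ 1 for prefix-free code
Calculating: 2^(-2) + 2^(-3) + 2^(-2) + 2^(-3) + 2^(-3) + 2^(-4)
= 0.25 + 0.125 + 0.25 + 0.125 + 0.125 + 0.0625
= 0.9375
Since 0.9375 ≤ 1, prefix-free code exists
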